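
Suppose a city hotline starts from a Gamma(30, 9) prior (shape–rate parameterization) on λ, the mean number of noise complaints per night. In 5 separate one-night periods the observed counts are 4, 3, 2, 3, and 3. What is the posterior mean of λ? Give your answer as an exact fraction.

Total count: 4 + 3 + 2 + 3 + 3 = 15.
Total exposure: 5 nights.
Gamma(α, β) with Poisson data over total exposure Σt gives posterior Gamma(α+Σx, β+Σt) = Gamma(45, 14).
Posterior mean = α'/β' = 45/14.

45/14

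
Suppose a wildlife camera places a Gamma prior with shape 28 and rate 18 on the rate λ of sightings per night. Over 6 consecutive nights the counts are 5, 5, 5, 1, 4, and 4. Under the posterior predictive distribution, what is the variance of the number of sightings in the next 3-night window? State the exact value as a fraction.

Total count: 5 + 5 + 5 + 1 + 4 + 4 = 24.
Total exposure: 6 nights.
Conjugate update: add total count to the shape and total exposure to the rate, giving Gamma(52, 24).
The posterior predictive for a window of length T is Negative Binomial with variance T·α'·(β'+T)/β'² = 3·52·27/576 = 117/16.

117/16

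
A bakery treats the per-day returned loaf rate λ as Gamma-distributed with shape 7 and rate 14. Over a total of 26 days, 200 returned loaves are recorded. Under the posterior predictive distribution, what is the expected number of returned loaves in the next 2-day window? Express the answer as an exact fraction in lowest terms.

207/20

Total count 200 over total exposure 26 days.
The Gamma prior is conjugate for the Poisson rate, so λ | data ~ Gamma(7+200, 14+26) = Gamma(207, 40).
Predictive mean over a 2-day window = T·E[λ|data] = 2·207/40 = 207/20.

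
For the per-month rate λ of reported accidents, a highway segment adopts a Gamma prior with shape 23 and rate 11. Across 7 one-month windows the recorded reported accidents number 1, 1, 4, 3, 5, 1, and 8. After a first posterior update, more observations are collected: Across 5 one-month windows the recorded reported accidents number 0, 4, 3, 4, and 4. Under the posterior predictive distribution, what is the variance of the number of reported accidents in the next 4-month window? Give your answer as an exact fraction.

6588/529

Total count: 1 + 1 + 4 + 3 + 5 + 1 + 8 = 23.
Total exposure: 7 months.
After the first batch: Gamma(23 + 23, 11 + 7) = Gamma(46, 18).
Total count: 0 + 4 + 3 + 4 + 4 = 15.
Total exposure: 5 months.
After the second batch: Gamma(46 + 15, 18 + 5) = Gamma(61, 23).
The posterior predictive for a window of length T is Negative Binomial with variance T·α'·(β'+T)/β'² = 4·61·27/529 = 6588/529.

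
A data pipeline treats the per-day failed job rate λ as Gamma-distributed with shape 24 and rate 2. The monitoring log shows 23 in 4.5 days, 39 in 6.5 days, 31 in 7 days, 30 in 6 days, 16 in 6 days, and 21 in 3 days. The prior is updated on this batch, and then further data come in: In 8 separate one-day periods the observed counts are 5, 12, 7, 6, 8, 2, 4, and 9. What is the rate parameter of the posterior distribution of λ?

43

Total count: 23 + 39 + 31 + 30 + 16 + 21 = 160.
Total exposure: 4.5 + 6.5 + 7 + 6 + 6 + 3 = 33 days.
After the first batch: Gamma(24 + 160, 2 + 33) = Gamma(184, 35).
Total count: 5 + 12 + 7 + 6 + 8 + 2 + 4 + 9 = 53.
Total exposure: 8 days.
After the second batch: Gamma(184 + 53, 35 + 8) = Gamma(237, 43).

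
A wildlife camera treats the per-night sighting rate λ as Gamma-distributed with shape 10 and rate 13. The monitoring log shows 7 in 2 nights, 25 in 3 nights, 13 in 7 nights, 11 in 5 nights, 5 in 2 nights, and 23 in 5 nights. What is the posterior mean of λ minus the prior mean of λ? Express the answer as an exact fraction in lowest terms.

852/481

Total count: 7 + 25 + 13 + 11 + 5 + 23 = 84.
Total exposure: 2 + 3 + 7 + 5 + 2 + 5 = 24 nights.
By Gamma–Poisson conjugacy, the posterior is Gamma(α + Σx, β + Σt) = Gamma(10 + 84, 13 + 24) = Gamma(94, 37).
Posterior mean = 94/37 = 94/37; prior mean = 10/13 = 10/13. Difference = 94/37 − 10/13 = 852/481.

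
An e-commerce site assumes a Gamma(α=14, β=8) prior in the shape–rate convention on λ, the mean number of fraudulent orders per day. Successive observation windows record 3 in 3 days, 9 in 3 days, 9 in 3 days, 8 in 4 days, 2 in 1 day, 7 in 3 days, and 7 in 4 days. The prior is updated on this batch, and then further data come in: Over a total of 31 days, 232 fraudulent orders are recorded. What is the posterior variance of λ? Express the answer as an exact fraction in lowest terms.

97/1200

Total count: 3 + 9 + 9 + 8 + 2 + 7 + 7 = 45.
Total exposure: 3 + 3 + 3 + 4 + 1 + 3 + 4 = 21 days.
After the first batch: Gamma(14 + 45, 8 + 21) = Gamma(59, 29).
Total count 232 over total exposure 31 days.
After the second batch: Gamma(59 + 232, 29 + 31) = Gamma(291, 60).
Posterior variance = α'/β'² = 291/3600 = 97/1200.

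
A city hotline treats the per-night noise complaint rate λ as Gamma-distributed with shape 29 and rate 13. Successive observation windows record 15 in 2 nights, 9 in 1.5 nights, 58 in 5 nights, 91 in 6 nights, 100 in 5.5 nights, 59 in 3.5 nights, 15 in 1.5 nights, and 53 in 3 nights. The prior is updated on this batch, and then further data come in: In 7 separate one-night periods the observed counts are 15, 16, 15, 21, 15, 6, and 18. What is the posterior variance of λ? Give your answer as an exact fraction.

Total count: 15 + 9 + 58 + 91 + 100 + 59 + 15 + 53 = 400.
Total exposure: 2 + 1.5 + 5 + 6 + 5.5 + 3.5 + 1.5 + 3 = 28 nights.
After the first batch: Gamma(29 + 400, 13 + 28) = Gamma(429, 41).
Total count: 15 + 16 + 15 + 21 + 15 + 6 + 18 = 106.
Total exposure: 7 nights.
After the second batch: Gamma(429 + 106, 41 + 7) = Gamma(535, 48).
Posterior variance = α'/β'² = 535/2304.

535/2304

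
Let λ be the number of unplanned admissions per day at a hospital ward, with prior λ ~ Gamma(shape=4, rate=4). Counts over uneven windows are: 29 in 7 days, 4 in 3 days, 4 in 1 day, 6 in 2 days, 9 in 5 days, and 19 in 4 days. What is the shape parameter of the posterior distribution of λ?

Total count: 29 + 4 + 4 + 6 + 9 + 19 = 71.
Total exposure: 7 + 3 + 1 + 2 + 5 + 4 = 22 days.
Gamma(α, β) with Poisson data over total exposure Σt gives posterior Gamma(α+Σx, β+Σt) = Gamma(75, 26).

75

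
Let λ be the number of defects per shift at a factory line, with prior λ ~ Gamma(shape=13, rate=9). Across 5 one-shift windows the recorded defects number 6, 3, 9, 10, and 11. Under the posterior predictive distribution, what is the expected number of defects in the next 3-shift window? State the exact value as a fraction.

Total count: 6 + 3 + 9 + 10 + 11 = 39.
Total exposure: 5 shifts.
Conjugate update: add total count to the shape and total exposure to the rate, giving Gamma(52, 14).
Predictive mean over a 3-shift window = T·E[λ|data] = 3·52/14 = 78/7.

78/7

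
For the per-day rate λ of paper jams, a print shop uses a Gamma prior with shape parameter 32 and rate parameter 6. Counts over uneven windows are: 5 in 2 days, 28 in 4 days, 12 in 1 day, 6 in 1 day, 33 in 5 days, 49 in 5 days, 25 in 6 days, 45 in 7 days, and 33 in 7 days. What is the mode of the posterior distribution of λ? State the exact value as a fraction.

Total count: 5 + 28 + 12 + 6 + 33 + 49 + 25 + 45 + 33 = 236.
Total exposure: 2 + 4 + 1 + 1 + 5 + 5 + 6 + 7 + 7 = 38 days.
The Gamma prior is conjugate for the Poisson rate, so λ | data ~ Gamma(32+236, 6+38) = Gamma(268, 44).
Posterior mode = (α'−1)/β' = 267/44.

267/44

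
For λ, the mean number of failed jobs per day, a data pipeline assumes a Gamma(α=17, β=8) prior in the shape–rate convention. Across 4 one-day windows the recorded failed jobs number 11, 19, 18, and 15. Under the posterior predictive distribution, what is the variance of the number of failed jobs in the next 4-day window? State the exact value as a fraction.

320/9

Total count: 11 + 19 + 18 + 15 = 63.
Total exposure: 4 days.
Posterior: α' = 17 + 63 = 80, β' = 8 + 4 = 12.
The posterior predictive for a window of length T is Negative Binomial with variance T·α'·(β'+T)/β'² = 4·80·16/144 = 320/9.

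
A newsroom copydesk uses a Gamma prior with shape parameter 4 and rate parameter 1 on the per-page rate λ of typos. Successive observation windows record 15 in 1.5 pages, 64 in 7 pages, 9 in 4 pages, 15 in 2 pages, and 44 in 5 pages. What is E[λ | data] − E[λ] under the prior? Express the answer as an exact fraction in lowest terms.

138/41

Total count: 15 + 64 + 9 + 15 + 44 = 147.
Total exposure: 1.5 + 7 + 4 + 2 + 5 = 19.5 pages.
By Gamma–Poisson conjugacy, the posterior is Gamma(α + Σx, β + Σt) = Gamma(4 + 147, 1 + 19.5) = Gamma(151, 41/2).
Posterior mean = 151/(41/2) = 302/41; prior mean = 4/1 = 4. Difference = 302/41 − 4 = 138/41.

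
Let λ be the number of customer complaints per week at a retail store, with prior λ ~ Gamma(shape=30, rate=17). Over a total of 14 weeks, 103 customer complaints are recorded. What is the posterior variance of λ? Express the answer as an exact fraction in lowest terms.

133/961

Total count 103 over total exposure 14 weeks.
The Gamma prior is conjugate for the Poisson rate, so λ | data ~ Gamma(30+103, 17+14) = Gamma(133, 31).
Posterior variance = α'/β'² = 133/961.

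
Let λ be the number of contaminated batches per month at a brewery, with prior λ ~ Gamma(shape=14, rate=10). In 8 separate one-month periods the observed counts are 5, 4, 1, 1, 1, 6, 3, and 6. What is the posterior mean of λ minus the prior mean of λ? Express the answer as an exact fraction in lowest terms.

Total count: 5 + 4 + 1 + 1 + 1 + 6 + 3 + 6 = 27.
Total exposure: 8 months.
The Gamma prior is conjugate for the Poisson rate, so λ | data ~ Gamma(14+27, 10+8) = Gamma(41, 18).
Posterior mean = 41/18 = 41/18; prior mean = 14/10 = 7/5. Difference = 41/18 − 7/5 = 79/90.

79/90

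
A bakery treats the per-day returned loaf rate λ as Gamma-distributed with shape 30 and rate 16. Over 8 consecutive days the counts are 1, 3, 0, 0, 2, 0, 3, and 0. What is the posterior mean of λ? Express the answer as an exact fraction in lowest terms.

13/8

Total count: 1 + 3 + 0 + 0 + 2 + 0 + 3 + 0 = 9.
Total exposure: 8 days.
Conjugate update: add total count to the shape and total exposure to the rate, giving Gamma(39, 24).
Posterior mean = α'/β' = 39/24 = 13/8.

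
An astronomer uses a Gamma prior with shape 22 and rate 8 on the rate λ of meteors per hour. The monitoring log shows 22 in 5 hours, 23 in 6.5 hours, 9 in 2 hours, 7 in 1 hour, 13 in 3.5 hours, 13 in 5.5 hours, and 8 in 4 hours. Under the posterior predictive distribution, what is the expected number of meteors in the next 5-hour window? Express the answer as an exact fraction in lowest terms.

1170/71

Total count: 22 + 23 + 9 + 7 + 13 + 13 + 8 = 95.
Total exposure: 5 + 6.5 + 2 + 1 + 3.5 + 5.5 + 4 = 27.5 hours.
The Gamma prior is conjugate for the Poisson rate, so λ | data ~ Gamma(22+95, 8+27.5) = Gamma(117, 71/2).
Predictive mean over a 5-hour window = T·E[λ|data] = 5·117/(71/2) = 1170/71.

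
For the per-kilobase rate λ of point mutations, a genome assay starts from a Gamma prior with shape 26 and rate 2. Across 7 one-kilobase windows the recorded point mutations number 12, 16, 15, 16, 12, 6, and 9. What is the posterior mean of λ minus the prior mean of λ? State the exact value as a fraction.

Total count: 12 + 16 + 15 + 16 + 12 + 6 + 9 = 86.
Total exposure: 7 kilobases.
Posterior: α' = 26 + 86 = 112, β' = 2 + 7 = 9.
Posterior mean = 112/9 = 112/9; prior mean = 26/2 = 13. Difference = 112/9 − 13 = -5/9.

-5/9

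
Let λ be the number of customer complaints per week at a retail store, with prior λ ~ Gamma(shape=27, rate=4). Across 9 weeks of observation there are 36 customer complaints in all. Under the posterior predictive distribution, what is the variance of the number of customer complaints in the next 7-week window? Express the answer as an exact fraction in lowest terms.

Total count 36 over total exposure 9 weeks.
By Gamma–Poisson conjugacy, the posterior is Gamma(α + Σx, β + Σt) = Gamma(27 + 36, 4 + 9) = Gamma(63, 13).
The posterior predictive for a window of length T is Negative Binomial with variance T·α'·(β'+T)/β'² = 7·63·20/169 = 8820/169.

8820/169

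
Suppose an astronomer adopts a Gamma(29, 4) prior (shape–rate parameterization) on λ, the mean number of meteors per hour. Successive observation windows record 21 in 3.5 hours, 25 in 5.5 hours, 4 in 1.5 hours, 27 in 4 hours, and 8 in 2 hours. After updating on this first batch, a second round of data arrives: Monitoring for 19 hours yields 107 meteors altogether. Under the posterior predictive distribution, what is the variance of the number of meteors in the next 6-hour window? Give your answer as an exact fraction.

Total count: 21 + 25 + 4 + 27 + 8 = 85.
Total exposure: 3.5 + 5.5 + 1.5 + 4 + 2 = 16.5 hours.
After the first batch: Gamma(29 + 85, 4 + 16.5) = Gamma(114, 41/2).
Total count 107 over total exposure 19 hours.
After the second batch: Gamma(114 + 107, 41/2 + 19) = Gamma(221, 79/2).
The posterior predictive for a window of length T is Negative Binomial with variance T·α'·(β'+T)/β'² = 6·221·(91/2)/(6241/4) = 241332/6241.

241332/6241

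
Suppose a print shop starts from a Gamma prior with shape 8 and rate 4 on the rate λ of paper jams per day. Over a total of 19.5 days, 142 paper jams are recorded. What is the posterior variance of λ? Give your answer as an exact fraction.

600/2209

Total count 142 over total exposure 19.5 days.
By Gamma–Poisson conjugacy, the posterior is Gamma(α + Σx, β + Σt) = Gamma(8 + 142, 4 + 19.5) = Gamma(150, 47/2).
Posterior variance = α'/β'² = 150/(2209/4) = 600/2209.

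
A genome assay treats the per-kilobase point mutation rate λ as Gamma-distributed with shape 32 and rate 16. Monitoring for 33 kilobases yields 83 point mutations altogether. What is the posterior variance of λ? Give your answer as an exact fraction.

Total count 83 over total exposure 33 kilobases.
Posterior: α' = 32 + 83 = 115, β' = 16 + 33 = 49.
Posterior variance = α'/β'² = 115/2401.

115/2401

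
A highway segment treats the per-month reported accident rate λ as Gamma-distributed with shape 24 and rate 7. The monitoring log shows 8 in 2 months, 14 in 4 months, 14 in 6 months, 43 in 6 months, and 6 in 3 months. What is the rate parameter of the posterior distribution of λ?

Total count: 8 + 14 + 14 + 43 + 6 = 85.
Total exposure: 2 + 4 + 6 + 6 + 3 = 21 months.
Posterior: α' = 24 + 85 = 109, β' = 7 + 21 = 28.

28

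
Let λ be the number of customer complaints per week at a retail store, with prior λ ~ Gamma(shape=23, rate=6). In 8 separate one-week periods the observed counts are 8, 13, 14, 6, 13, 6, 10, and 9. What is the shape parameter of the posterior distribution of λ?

102

Total count: 8 + 13 + 14 + 6 + 13 + 6 + 10 + 9 = 79.
Total exposure: 8 weeks.
Conjugate update: add total count to the shape and total exposure to the rate, giving Gamma(102, 14).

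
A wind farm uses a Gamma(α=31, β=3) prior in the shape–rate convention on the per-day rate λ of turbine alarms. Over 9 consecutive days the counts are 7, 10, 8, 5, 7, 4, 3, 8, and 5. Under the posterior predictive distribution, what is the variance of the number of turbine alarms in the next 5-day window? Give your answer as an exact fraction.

Total count: 7 + 10 + 8 + 5 + 7 + 4 + 3 + 8 + 5 = 57.
Total exposure: 9 days.
Conjugate update: add total count to the shape and total exposure to the rate, giving Gamma(88, 12).
The posterior predictive for a window of length T is Negative Binomial with variance T·α'·(β'+T)/β'² = 5·88·17/144 = 935/18.

935/18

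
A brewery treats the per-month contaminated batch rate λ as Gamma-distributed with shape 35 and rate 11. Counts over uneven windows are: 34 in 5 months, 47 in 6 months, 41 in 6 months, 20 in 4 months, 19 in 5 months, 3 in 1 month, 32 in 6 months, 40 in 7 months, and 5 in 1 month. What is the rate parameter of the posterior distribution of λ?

Total count: 34 + 47 + 41 + 20 + 19 + 3 + 32 + 40 + 5 = 241.
Total exposure: 5 + 6 + 6 + 4 + 5 + 1 + 6 + 7 + 1 = 41 months.
Conjugate update: add total count to the shape and total exposure to the rate, giving Gamma(276, 52).

52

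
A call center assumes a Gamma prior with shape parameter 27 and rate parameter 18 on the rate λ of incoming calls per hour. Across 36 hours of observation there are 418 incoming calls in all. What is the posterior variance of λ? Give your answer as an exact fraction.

445/2916

Total count 418 over total exposure 36 hours.
Conjugate update: add total count to the shape and total exposure to the rate, giving Gamma(445, 54).
Posterior variance = α'/β'² = 445/2916.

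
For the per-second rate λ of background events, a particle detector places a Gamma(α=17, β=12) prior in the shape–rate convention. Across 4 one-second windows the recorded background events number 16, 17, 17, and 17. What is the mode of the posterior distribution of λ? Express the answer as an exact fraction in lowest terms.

Total count: 16 + 17 + 17 + 17 = 67.
Total exposure: 4 seconds.
The Gamma prior is conjugate for the Poisson rate, so λ | data ~ Gamma(17+67, 12+4) = Gamma(84, 16).
Posterior mode = (α'−1)/β' = 83/16.

83/16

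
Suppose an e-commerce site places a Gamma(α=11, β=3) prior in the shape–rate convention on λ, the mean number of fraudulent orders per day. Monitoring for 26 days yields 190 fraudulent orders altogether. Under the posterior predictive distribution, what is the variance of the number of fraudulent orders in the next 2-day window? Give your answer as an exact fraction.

12462/841

Total count 190 over total exposure 26 days.
Posterior: α' = 11 + 190 = 201, β' = 3 + 26 = 29.
The posterior predictive for a window of length T is Negative Binomial with variance T·α'·(β'+T)/β'² = 2·201·31/841 = 12462/841.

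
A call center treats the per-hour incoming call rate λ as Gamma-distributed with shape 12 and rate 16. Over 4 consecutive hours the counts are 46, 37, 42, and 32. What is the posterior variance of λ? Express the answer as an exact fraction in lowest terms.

Total count: 46 + 37 + 42 + 32 = 157.
Total exposure: 4 hours.
Conjugate update: add total count to the shape and total exposure to the rate, giving Gamma(169, 20).
Posterior variance = α'/β'² = 169/400.

169/400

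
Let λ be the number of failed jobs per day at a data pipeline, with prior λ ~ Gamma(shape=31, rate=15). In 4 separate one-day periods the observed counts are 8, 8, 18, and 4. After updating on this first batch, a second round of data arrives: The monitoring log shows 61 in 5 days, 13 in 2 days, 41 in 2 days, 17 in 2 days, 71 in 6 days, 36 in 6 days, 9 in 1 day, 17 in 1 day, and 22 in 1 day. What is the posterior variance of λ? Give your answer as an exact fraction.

Total count: 8 + 8 + 18 + 4 = 38.
Total exposure: 4 days.
After the first batch: Gamma(31 + 38, 15 + 4) = Gamma(69, 19).
Total count: 61 + 13 + 41 + 17 + 71 + 36 + 9 + 17 + 22 = 287.
Total exposure: 5 + 2 + 2 + 2 + 6 + 6 + 1 + 1 + 1 = 26 days.
After the second batch: Gamma(69 + 287, 19 + 26) = Gamma(356, 45).
Posterior variance = α'/β'² = 356/2025.

356/2025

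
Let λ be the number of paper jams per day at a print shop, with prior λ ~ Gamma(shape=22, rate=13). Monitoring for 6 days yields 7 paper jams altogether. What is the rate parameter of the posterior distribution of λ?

Total count 7 over total exposure 6 days.
Conjugate update: add total count to the shape and total exposure to the rate, giving Gamma(29, 19).

19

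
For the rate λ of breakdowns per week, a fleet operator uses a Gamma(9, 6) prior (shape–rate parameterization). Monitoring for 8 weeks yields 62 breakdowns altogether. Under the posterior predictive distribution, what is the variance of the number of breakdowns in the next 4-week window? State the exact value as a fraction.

1278/49

Total count 62 over total exposure 8 weeks.
By Gamma–Poisson conjugacy, the posterior is Gamma(α + Σx, β + Σt) = Gamma(9 + 62, 6 + 8) = Gamma(71, 14).
The posterior predictive for a window of length T is Negative Binomial with variance T·α'·(β'+T)/β'² = 4·71·18/196 = 1278/49.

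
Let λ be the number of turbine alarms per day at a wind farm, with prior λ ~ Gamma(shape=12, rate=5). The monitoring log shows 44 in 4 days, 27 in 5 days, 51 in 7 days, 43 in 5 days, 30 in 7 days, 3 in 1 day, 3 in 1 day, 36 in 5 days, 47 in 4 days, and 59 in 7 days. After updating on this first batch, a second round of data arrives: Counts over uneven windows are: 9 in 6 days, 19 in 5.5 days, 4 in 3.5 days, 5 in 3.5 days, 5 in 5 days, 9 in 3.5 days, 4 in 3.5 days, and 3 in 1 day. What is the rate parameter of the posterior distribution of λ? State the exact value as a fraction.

Total count: 44 + 27 + 51 + 43 + 30 + 3 + 3 + 36 + 47 + 59 = 343.
Total exposure: 4 + 5 + 7 + 5 + 7 + 1 + 1 + 5 + 4 + 7 = 46 days.
After the first batch: Gamma(12 + 343, 5 + 46) = Gamma(355, 51).
Total count: 9 + 19 + 4 + 5 + 5 + 9 + 4 + 3 = 58.
Total exposure: 6 + 5.5 + 3.5 + 3.5 + 5 + 3.5 + 3.5 + 1 = 31.5 days.
After the second batch: Gamma(355 + 58, 51 + 31.5) = Gamma(413, 165/2).

165/2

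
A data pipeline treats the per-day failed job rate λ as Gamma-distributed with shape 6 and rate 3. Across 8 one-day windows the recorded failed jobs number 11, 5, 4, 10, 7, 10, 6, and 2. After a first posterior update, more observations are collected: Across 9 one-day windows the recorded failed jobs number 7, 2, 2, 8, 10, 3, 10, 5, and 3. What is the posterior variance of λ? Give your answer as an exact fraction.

Total count: 11 + 5 + 4 + 10 + 7 + 10 + 6 + 2 = 55.
Total exposure: 8 days.
After the first batch: Gamma(6 + 55, 3 + 8) = Gamma(61, 11).
Total count: 7 + 2 + 2 + 8 + 10 + 3 + 10 + 5 + 3 = 50.
Total exposure: 9 days.
After the second batch: Gamma(61 + 50, 11 + 9) = Gamma(111, 20).
Posterior variance = α'/β'² = 111/400.

111/400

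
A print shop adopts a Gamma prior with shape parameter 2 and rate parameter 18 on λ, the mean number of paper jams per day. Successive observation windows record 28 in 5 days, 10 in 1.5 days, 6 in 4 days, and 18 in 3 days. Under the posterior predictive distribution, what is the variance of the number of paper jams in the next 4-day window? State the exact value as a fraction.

Total count: 28 + 10 + 6 + 18 = 62.
Total exposure: 5 + 1.5 + 4 + 3 = 13.5 days.
By Gamma–Poisson conjugacy, the posterior is Gamma(α + Σx, β + Σt) = Gamma(2 + 62, 18 + 13.5) = Gamma(64, 63/2).
The posterior predictive for a window of length T is Negative Binomial with variance T·α'·(β'+T)/β'² = 4·64·(71/2)/(3969/4) = 36352/3969.

36352/3969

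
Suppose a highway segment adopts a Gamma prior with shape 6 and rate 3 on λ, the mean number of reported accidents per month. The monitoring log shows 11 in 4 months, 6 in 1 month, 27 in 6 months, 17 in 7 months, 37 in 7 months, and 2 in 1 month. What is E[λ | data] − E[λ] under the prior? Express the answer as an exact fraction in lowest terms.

48/29

Total count: 11 + 6 + 27 + 17 + 37 + 2 = 100.
Total exposure: 4 + 1 + 6 + 7 + 7 + 1 = 26 months.
Gamma(α, β) with Poisson data over total exposure Σt gives posterior Gamma(α+Σx, β+Σt) = Gamma(106, 29).
Posterior mean = 106/29 = 106/29; prior mean = 6/3 = 2. Difference = 106/29 − 2 = 48/29.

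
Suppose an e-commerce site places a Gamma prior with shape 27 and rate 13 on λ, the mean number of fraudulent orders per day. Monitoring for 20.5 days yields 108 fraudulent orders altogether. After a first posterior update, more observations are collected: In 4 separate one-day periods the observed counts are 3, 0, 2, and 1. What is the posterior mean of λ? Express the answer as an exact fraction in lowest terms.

94/25

Total count 108 over total exposure 20.5 days.
After the first batch: Gamma(27 + 108, 13 + 20.5) = Gamma(135, 67/2).
Total count: 3 + 0 + 2 + 1 = 6.
Total exposure: 4 days.
After the second batch: Gamma(135 + 6, 67/2 + 4) = Gamma(141, 75/2).
Posterior mean = α'/β' = 141/(75/2) = 94/25.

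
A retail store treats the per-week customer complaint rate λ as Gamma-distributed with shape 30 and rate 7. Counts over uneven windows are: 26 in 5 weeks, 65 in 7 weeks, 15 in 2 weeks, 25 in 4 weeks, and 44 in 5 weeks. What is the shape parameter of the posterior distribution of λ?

205

Total count: 26 + 65 + 15 + 25 + 44 = 175.
Total exposure: 5 + 7 + 2 + 4 + 5 = 23 weeks.
The Gamma prior is conjugate for the Poisson rate, so λ | data ~ Gamma(30+175, 7+23) = Gamma(205, 30).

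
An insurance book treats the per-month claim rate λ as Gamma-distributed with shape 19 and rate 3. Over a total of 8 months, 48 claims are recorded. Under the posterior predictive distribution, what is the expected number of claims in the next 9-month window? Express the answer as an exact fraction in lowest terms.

603/11

Total count 48 over total exposure 8 months.
The Gamma prior is conjugate for the Poisson rate, so λ | data ~ Gamma(19+48, 3+8) = Gamma(67, 11).
Predictive mean over a 9-month window = T·E[λ|data] = 9·67/11 = 603/11.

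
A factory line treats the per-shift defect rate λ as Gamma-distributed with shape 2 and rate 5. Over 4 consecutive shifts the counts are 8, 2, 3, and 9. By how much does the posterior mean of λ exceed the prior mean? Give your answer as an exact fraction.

Total count: 8 + 2 + 3 + 9 = 22.
Total exposure: 4 shifts.
By Gamma–Poisson conjugacy, the posterior is Gamma(α + Σx, β + Σt) = Gamma(2 + 22, 5 + 4) = Gamma(24, 9).
Posterior mean = 24/9 = 8/3; prior mean = 2/5 = 2/5. Difference = 8/3 − 2/5 = 34/15.

34/15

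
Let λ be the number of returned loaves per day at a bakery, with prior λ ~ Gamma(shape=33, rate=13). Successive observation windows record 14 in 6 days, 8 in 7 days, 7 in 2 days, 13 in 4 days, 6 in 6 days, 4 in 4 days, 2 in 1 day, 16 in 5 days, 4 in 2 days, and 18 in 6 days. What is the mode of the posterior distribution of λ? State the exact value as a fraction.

31/14

Total count: 14 + 8 + 7 + 13 + 6 + 4 + 2 + 16 + 4 + 18 = 92.
Total exposure: 6 + 7 + 2 + 4 + 6 + 4 + 1 + 5 + 2 + 6 = 43 days.
The Gamma prior is conjugate for the Poisson rate, so λ | data ~ Gamma(33+92, 13+43) = Gamma(125, 56).
Posterior mode = (α'−1)/β' = 124/56 = 31/14.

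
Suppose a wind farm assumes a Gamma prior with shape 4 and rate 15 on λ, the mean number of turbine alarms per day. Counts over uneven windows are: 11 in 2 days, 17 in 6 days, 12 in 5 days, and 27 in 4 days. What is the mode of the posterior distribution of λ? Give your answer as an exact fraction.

Total count: 11 + 17 + 12 + 27 = 67.
Total exposure: 2 + 6 + 5 + 4 = 17 days.
Gamma(α, β) with Poisson data over total exposure Σt gives posterior Gamma(α+Σx, β+Σt) = Gamma(71, 32).
Posterior mode = (α'−1)/β' = 70/32 = 35/16.

35/16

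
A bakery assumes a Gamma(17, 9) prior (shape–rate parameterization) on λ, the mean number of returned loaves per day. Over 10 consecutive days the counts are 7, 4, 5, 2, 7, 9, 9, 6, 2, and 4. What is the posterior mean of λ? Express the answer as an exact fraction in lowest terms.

Total count: 7 + 4 + 5 + 2 + 7 + 9 + 9 + 6 + 2 + 4 = 55.
Total exposure: 10 days.
The Gamma prior is conjugate for the Poisson rate, so λ | data ~ Gamma(17+55, 9+10) = Gamma(72, 19).
Posterior mean = α'/β' = 72/19.

72/19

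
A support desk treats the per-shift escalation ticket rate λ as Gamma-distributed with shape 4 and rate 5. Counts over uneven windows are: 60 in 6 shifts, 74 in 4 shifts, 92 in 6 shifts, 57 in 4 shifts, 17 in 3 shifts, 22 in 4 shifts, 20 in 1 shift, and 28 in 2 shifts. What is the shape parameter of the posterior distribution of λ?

374

Total count: 60 + 74 + 92 + 57 + 17 + 22 + 20 + 28 = 370.
Total exposure: 6 + 4 + 6 + 4 + 3 + 4 + 1 + 2 = 30 shifts.
By Gamma–Poisson conjugacy, the posterior is Gamma(α + Σx, β + Σt) = Gamma(4 + 370, 5 + 30) = Gamma(374, 35).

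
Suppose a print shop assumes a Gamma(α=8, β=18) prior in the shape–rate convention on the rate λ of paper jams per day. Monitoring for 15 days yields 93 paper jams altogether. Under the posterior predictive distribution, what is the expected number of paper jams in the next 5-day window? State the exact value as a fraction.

505/33

Total count 93 over total exposure 15 days.
The Gamma prior is conjugate for the Poisson rate, so λ | data ~ Gamma(8+93, 18+15) = Gamma(101, 33).
Predictive mean over a 5-day window = T·E[λ|data] = 5·101/33 = 505/33.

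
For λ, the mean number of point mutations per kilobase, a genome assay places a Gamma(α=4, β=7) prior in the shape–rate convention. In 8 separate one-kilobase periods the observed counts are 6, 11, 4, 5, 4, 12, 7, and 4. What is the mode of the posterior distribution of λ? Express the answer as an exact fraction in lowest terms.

Total count: 6 + 11 + 4 + 5 + 4 + 12 + 7 + 4 = 53.
Total exposure: 8 kilobases.
By Gamma–Poisson conjugacy, the posterior is Gamma(α + Σx, β + Σt) = Gamma(4 + 53, 7 + 8) = Gamma(57, 15).
Posterior mode = (α'−1)/β' = 56/15.

56/15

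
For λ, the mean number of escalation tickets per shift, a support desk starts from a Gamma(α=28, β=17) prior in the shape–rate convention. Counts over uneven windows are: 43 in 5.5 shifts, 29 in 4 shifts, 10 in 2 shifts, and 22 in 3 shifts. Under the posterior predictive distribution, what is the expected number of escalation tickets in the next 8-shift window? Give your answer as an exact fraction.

Total count: 43 + 29 + 10 + 22 = 104.
Total exposure: 5.5 + 4 + 2 + 3 = 14.5 shifts.
By Gamma–Poisson conjugacy, the posterior is Gamma(α + Σx, β + Σt) = Gamma(28 + 104, 17 + 14.5) = Gamma(132, 63/2).
Predictive mean over an 8-shift window = T·E[λ|data] = 8·132/(63/2) = 704/21.

704/21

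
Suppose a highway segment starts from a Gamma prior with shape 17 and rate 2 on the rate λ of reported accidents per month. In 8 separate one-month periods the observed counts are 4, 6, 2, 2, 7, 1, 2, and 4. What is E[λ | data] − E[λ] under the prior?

Total count: 4 + 6 + 2 + 2 + 7 + 1 + 2 + 4 = 28.
Total exposure: 8 months.
The Gamma prior is conjugate for the Poisson rate, so λ | data ~ Gamma(17+28, 2+8) = Gamma(45, 10).
Posterior mean = 45/10 = 9/2; prior mean = 17/2 = 17/2. Difference = 9/2 − 17/2 = -4.

-4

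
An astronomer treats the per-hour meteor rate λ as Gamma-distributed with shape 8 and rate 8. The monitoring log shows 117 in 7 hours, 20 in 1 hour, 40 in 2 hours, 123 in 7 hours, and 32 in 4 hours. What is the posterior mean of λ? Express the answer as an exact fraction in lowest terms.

Total count: 117 + 20 + 40 + 123 + 32 = 332.
Total exposure: 7 + 1 + 2 + 7 + 4 = 21 hours.
Posterior: α' = 8 + 332 = 340, β' = 8 + 21 = 29.
Posterior mean = α'/β' = 340/29.

340/29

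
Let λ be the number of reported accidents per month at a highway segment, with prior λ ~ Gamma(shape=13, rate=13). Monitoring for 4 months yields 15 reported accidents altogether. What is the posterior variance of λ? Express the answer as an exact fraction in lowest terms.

28/289

Total count 15 over total exposure 4 months.
Conjugate update: add total count to the shape and total exposure to the rate, giving Gamma(28, 17).
Posterior variance = α'/β'² = 28/289.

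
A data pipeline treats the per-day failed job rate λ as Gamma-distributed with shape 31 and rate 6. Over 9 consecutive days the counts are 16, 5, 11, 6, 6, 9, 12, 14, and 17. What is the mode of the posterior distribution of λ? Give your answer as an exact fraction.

Total count: 16 + 5 + 11 + 6 + 6 + 9 + 12 + 14 + 17 = 96.
Total exposure: 9 days.
Conjugate update: add total count to the shape and total exposure to the rate, giving Gamma(127, 15).
Posterior mode = (α'−1)/β' = 126/15 = 42/5.

42/5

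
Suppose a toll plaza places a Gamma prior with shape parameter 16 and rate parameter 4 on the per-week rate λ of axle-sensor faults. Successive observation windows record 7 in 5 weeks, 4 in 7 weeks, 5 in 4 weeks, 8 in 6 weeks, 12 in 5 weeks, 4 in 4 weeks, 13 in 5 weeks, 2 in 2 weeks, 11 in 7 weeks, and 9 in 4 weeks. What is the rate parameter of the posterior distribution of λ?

53

Total count: 7 + 4 + 5 + 8 + 12 + 4 + 13 + 2 + 11 + 9 = 75.
Total exposure: 5 + 7 + 4 + 6 + 5 + 4 + 5 + 2 + 7 + 4 = 49 weeks.
Gamma(α, β) with Poisson data over total exposure Σt gives posterior Gamma(α+Σx, β+Σt) = Gamma(91, 53).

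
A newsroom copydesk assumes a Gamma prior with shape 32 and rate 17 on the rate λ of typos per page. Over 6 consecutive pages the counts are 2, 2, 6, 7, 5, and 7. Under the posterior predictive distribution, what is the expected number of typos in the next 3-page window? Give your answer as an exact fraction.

Total count: 2 + 2 + 6 + 7 + 5 + 7 = 29.
Total exposure: 6 pages.
The Gamma prior is conjugate for the Poisson rate, so λ | data ~ Gamma(32+29, 17+6) = Gamma(61, 23).
Predictive mean over a 3-page window = T·E[λ|data] = 3·61/23 = 183/23.

183/23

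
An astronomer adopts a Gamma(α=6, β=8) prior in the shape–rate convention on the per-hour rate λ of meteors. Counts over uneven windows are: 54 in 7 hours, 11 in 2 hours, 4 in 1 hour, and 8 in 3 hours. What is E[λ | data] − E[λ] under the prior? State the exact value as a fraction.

269/84

Total count: 54 + 11 + 4 + 8 = 77.
Total exposure: 7 + 2 + 1 + 3 = 13 hours.
By Gamma–Poisson conjugacy, the posterior is Gamma(α + Σx, β + Σt) = Gamma(6 + 77, 8 + 13) = Gamma(83, 21).
Posterior mean = 83/21 = 83/21; prior mean = 6/8 = 3/4. Difference = 83/21 − 3/4 = 269/84.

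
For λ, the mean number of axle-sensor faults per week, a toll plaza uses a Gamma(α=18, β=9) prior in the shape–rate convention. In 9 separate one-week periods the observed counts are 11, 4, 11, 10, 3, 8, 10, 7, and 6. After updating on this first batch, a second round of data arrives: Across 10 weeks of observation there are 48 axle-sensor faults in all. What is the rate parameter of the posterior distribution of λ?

28

Total count: 11 + 4 + 11 + 10 + 3 + 8 + 10 + 7 + 6 = 70.
Total exposure: 9 weeks.
After the first batch: Gamma(18 + 70, 9 + 9) = Gamma(88, 18).
Total count 48 over total exposure 10 weeks.
After the second batch: Gamma(88 + 48, 18 + 10) = Gamma(136, 28).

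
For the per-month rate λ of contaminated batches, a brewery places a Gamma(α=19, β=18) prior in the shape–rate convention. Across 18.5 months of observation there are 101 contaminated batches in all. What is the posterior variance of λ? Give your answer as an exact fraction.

Total count 101 over total exposure 18.5 months.
By Gamma–Poisson conjugacy, the posterior is Gamma(α + Σx, β + Σt) = Gamma(19 + 101, 18 + 18.5) = Gamma(120, 73/2).
Posterior variance = α'/β'² = 120/(5329/4) = 480/5329.

480/5329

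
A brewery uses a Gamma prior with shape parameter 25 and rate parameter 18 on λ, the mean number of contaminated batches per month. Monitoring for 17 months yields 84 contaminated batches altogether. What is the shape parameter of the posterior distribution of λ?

Total count 84 over total exposure 17 months.
Conjugate update: add total count to the shape and total exposure to the rate, giving Gamma(109, 35).

109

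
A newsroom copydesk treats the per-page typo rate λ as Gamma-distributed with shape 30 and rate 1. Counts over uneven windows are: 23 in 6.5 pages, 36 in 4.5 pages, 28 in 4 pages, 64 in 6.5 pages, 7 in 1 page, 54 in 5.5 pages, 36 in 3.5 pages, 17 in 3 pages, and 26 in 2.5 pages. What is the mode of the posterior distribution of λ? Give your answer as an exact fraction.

Total count: 23 + 36 + 28 + 64 + 7 + 54 + 36 + 17 + 26 = 291.
Total exposure: 6.5 + 4.5 + 4 + 6.5 + 1 + 5.5 + 3.5 + 3 + 2.5 = 37 pages.
Gamma(α, β) with Poisson data over total exposure Σt gives posterior Gamma(α+Σx, β+Σt) = Gamma(321, 38).
Posterior mode = (α'−1)/β' = 320/38 = 160/19.

160/19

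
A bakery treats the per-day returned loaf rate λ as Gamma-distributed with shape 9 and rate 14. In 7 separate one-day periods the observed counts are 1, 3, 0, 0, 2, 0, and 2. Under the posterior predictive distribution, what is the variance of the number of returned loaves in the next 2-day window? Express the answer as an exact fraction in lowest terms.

Total count: 1 + 3 + 0 + 0 + 2 + 0 + 2 = 8.
Total exposure: 7 days.
The Gamma prior is conjugate for the Poisson rate, so λ | data ~ Gamma(9+8, 14+7) = Gamma(17, 21).
The posterior predictive for a window of length T is Negative Binomial with variance T·α'·(β'+T)/β'² = 2·17·23/441 = 782/441.

782/441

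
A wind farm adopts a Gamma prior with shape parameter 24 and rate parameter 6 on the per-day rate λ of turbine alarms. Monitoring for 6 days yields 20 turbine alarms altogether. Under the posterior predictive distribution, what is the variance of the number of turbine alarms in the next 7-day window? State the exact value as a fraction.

1463/36

Total count 20 over total exposure 6 days.
The Gamma prior is conjugate for the Poisson rate, so λ | data ~ Gamma(24+20, 6+6) = Gamma(44, 12).
The posterior predictive for a window of length T is Negative Binomial with variance T·α'·(β'+T)/β'² = 7·44·19/144 = 1463/36.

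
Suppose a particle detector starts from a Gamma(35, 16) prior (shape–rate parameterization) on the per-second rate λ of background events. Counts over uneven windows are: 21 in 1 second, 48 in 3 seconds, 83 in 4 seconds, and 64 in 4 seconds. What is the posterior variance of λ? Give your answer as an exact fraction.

251/784

Total count: 21 + 48 + 83 + 64 = 216.
Total exposure: 1 + 3 + 4 + 4 = 12 seconds.
By Gamma–Poisson conjugacy, the posterior is Gamma(α + Σx, β + Σt) = Gamma(35 + 216, 16 + 12) = Gamma(251, 28).
Posterior variance = α'/β'² = 251/784.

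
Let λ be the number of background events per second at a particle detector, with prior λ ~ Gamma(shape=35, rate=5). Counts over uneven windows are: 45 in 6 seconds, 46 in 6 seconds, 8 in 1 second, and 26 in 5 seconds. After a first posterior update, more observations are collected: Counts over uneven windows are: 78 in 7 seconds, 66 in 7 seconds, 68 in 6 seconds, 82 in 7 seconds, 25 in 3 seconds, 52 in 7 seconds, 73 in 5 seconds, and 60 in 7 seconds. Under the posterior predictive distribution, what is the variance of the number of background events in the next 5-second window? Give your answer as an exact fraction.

31955/648

Total count: 45 + 46 + 8 + 26 = 125.
Total exposure: 6 + 6 + 1 + 5 = 18 seconds.
After the first batch: Gamma(35 + 125, 5 + 18) = Gamma(160, 23).
Total count: 78 + 66 + 68 + 82 + 25 + 52 + 73 + 60 = 504.
Total exposure: 7 + 7 + 6 + 7 + 3 + 7 + 5 + 7 = 49 seconds.
After the second batch: Gamma(160 + 504, 23 + 49) = Gamma(664, 72).
The posterior predictive for a window of length T is Negative Binomial with variance T·α'·(β'+T)/β'² = 5·664·77/5184 = 31955/648.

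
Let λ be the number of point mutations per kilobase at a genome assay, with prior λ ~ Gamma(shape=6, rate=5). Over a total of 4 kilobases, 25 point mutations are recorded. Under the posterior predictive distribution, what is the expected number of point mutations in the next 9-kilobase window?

Total count 25 over total exposure 4 kilobases.
The Gamma prior is conjugate for the Poisson rate, so λ | data ~ Gamma(6+25, 5+4) = Gamma(31, 9).
Predictive mean over a 9-kilobase window = T·E[λ|data] = 9·31/9 = 31.

31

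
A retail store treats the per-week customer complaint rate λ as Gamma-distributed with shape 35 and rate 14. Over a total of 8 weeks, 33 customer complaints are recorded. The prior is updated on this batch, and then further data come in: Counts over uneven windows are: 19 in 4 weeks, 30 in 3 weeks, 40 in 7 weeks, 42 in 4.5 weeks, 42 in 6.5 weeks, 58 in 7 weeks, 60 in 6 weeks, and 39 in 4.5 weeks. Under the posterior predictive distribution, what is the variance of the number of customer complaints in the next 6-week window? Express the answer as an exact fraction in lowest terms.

74824/1849

Total count 33 over total exposure 8 weeks.
After the first batch: Gamma(35 + 33, 14 + 8) = Gamma(68, 22).
Total count: 19 + 30 + 40 + 42 + 42 + 58 + 60 + 39 = 330.
Total exposure: 4 + 3 + 7 + 4.5 + 6.5 + 7 + 6 + 4.5 = 42.5 weeks.
After the second batch: Gamma(68 + 330, 22 + 42.5) = Gamma(398, 129/2).
The posterior predictive for a window of length T is Negative Binomial with variance T·α'·(β'+T)/β'² = 6·398·(141/2)/(16641/4) = 74824/1849.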